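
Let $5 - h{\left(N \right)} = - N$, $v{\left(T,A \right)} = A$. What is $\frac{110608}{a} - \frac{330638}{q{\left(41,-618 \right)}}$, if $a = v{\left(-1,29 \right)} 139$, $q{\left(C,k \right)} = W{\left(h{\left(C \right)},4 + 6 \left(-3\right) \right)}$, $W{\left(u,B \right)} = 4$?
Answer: $- \frac{666179673}{8062} \approx -82632.0$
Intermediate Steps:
$h{\left(N \right)} = 5 + N$ ($h{\left(N \right)} = 5 - - N = 5 + N$)
$q{\left(C,k \right)} = 4$
$a = 4031$ ($a = 29 \cdot 139 = 4031$)
$\frac{110608}{a} - \frac{330638}{q{\left(41,-618 \right)}} = \frac{110608}{4031} - \frac{330638}{4} = 110608 \cdot \frac{1}{4031} - \frac{165319}{2} = \frac{110608}{4031} - \frac{165319}{2} = - \frac{666179673}{8062}$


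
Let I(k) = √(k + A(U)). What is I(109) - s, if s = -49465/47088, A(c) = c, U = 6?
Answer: 49465/47088 + √115 ≈ 11.774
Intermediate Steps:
I(k) = √(6 + k) (I(k) = √(k + 6) = √(6 + k))
s = -49465/47088 (s = -49465*1/47088 = -49465/47088 ≈ -1.0505)
I(109) - s = √(6 + 109) - 1*(-49465/47088) = √115 + 49465/47088 = 49465/47088 + √115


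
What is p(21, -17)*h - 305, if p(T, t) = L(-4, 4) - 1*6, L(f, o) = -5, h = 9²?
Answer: -1196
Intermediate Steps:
h = 81
p(T, t) = -11 (p(T, t) = -5 - 1*6 = -5 - 6 = -11)
p(21, -17)*h - 305 = -11*81 - 305 = -891 - 305 = -1196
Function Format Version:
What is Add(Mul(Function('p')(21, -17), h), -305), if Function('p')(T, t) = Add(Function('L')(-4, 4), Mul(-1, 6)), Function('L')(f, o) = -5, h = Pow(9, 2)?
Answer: -1196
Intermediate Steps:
h = 81
Function('p')(T, t) = -11 (Function('p')(T, t) = Add(-5, Mul(-1, 6)) = Add(-5, -6) = -11)
Add(Mul(Function('p')(21, -17), h), -305) = Add(Mul(-11, 81), -305) = Add(-891, -305) = -1196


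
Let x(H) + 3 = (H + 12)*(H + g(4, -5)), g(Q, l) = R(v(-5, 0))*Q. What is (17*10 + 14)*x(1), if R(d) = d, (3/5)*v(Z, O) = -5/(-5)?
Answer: 53360/3 ≈ 17787.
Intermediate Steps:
v(Z, O) = 5/3 (v(Z, O) = 5*(-5/(-5))/3 = 5*(-5*(-⅕))/3 = (5/3)*1 = 5/3)
g(Q, l) = 5*Q/3
x(H) = -3 + (12 + H)*(20/3 + H) (x(H) = -3 + (H + 12)*(H + (5/3)*4) = -3 + (12 + H)*(H + 20/3) = -3 + (12 + H)*(20/3 + H))
(17*10 + 14)*x(1) = (17*10 + 14)*(77 + 1² + (56/3)*1) = (170 + 14)*(77 + 1 + 56/3) = 184*(290/3) = 53360/3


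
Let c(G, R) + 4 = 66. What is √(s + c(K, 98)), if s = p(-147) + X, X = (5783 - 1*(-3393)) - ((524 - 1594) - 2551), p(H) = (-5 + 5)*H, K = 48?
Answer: √12859 ≈ 113.40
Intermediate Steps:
c(G, R) = 62 (c(G, R) = -4 + 66 = 62)
p(H) = 0 (p(H) = 0*H = 0)
X = 12797 (X = (5783 + 3393) - (-1070 - 2551) = 9176 - 1*(-3621) = 9176 + 3621 = 12797)
s = 12797 (s = 0 + 12797 = 12797)
√(s + c(K, 98)) = √(12797 + 62) = √12859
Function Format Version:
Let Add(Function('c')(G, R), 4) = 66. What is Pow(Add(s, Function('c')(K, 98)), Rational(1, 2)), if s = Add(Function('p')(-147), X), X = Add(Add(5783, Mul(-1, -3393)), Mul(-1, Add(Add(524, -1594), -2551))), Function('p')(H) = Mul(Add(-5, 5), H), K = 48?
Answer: Pow(12859, Rational(1, 2)) ≈ 113.40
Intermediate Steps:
Function('c')(G, R) = 62 (Function('c')(G, R) = Add(-4, 66) = 62)
Function('p')(H) = 0 (Function('p')(H) = Mul(0, H) = 0)
X = 12797 (X = Add(Add(5783, 3393), Mul(-1, Add(-1070, -2551))) = Add(9176, Mul(-1, -3621)) = Add(9176, 3621) = 12797)
s = 12797 (s = Add(0, 12797) = 12797)
Pow(Add(s, Function('c')(K, 98)), Rational(1, 2)) = Pow(Add(12797, 62), Rational(1, 2)) = Pow(12859, Rational(1, 2))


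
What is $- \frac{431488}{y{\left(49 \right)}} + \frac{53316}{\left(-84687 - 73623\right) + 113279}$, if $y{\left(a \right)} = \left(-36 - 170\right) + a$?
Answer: $\frac{19421965516}{7069867} \approx 2747.1$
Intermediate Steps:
$y{\left(a \right)} = -206 + a$
$- \frac{431488}{y{\left(49 \right)}} + \frac{53316}{\left(-84687 - 73623\right) + 113279} = - \frac{431488}{-206 + 49} + \frac{53316}{\left(-84687 - 73623\right) + 113279} = - \frac{431488}{-157} + \frac{53316}{-158310 + 113279} = \left(-431488\right) \left(- \frac{1}{157}\right) + \frac{53316}{-45031} = \frac{431488}{157} + 53316 \left(- \frac{1}{45031}\right) = \frac{431488}{157} - \frac{53316}{45031} = \frac{19421965516}{7069867}$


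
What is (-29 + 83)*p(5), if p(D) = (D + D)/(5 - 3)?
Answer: 270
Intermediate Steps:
p(D) = D (p(D) = (2*D)/2 = (2*D)*(1/2) = D)
(-29 + 83)*p(5) = (-29 + 83)*5 = 54*5 = 270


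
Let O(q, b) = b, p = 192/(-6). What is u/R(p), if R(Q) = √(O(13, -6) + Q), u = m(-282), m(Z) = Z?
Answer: 141*I*√38/19 ≈ 45.746*I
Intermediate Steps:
p = -32 (p = 192*(-⅙) = -32)
u = -282
R(Q) = √(-6 + Q)
u/R(p) = -282/√(-6 - 32) = -282*(-I*√38/38) = -(-141)*I*√38/19 = 141*I*√38/19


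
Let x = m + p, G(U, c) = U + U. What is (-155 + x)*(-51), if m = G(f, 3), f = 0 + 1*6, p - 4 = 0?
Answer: 7089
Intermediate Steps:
p = 4 (p = 4 + 0 = 4)
f = 6 (f = 0 + 6 = 6)
G(U, c) = 2*U
m = 12 (m = 2*6 = 12)
x = 16 (x = 12 + 4 = 16)
(-155 + x)*(-51) = (-155 + 16)*(-51) = -139*(-51) = 7089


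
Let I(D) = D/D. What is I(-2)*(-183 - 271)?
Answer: -454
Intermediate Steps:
I(D) = 1
I(-2)*(-183 - 271) = 1*(-183 - 271) = 1*(-454) = -454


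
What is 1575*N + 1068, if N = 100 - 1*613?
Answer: -806907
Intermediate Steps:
N = -513 (N = 100 - 613 = -513)
1575*N + 1068 = 1575*(-513) + 1068 = -807975 + 1068 = -806907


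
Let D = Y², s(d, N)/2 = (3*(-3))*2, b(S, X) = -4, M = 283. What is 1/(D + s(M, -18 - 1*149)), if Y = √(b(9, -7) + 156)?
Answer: 1/116 ≈ 0.0086207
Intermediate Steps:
s(d, N) = -36 (s(d, N) = 2*((3*(-3))*2) = 2*(-9*2) = 2*(-18) = -36)
Y = 2*√38 (Y = √(-4 + 156) = √152 = 2*√38 ≈ 12.329)
D = 152 (D = (2*√38)² = 152)
1/(D + s(M, -18 - 1*149)) = 1/(152 - 36) = 1/116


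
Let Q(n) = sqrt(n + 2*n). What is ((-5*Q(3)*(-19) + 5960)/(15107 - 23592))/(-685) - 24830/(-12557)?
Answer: 28879193043/14596821865 ≈ 1.9785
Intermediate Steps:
Q(n) = sqrt(3)*sqrt(n) (Q(n) = sqrt(3*n) = sqrt(3)*sqrt(n))
((-5*Q(3)*(-19) + 5960)/(15107 - 23592))/(-685) - 24830/(-12557) = ((-5*sqrt(3)*sqrt(3)*(-19) + 5960)/(15107 - 23592))/(-685) - 24830/(-12557) = ((-5*3*(-19) + 5960)/(-8485))*(-1/685) - 24830*(-1/12557) = ((-15*(-19) + 5960)*(-1/8485))*(-1/685) + 24830/12557 = ((285 + 5960)*(-1/8485))*(-1/685) + 24830/12557 = (6245*(-1/8485))*(-1/685) + 24830/12557 = -1249/1697*(-1/685) + 24830/12557 = 1249/1162445 + 24830/12557 = 28879193043/14596821865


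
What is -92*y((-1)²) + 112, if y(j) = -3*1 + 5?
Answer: -72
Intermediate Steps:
y(j) = 2 (y(j) = -3 + 5 = 2)
-92*y((-1)²) + 112 = -92*2 + 112 = -184 + 112 = -72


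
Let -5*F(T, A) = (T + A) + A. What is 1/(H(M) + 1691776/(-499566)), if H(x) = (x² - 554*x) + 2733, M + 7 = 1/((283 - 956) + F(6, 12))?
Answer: 115160204103/766673304835531 ≈ 0.00015021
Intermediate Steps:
F(T, A) = -2*A/5 - T/5 (F(T, A) = -((T + A) + A)/5 = -((A + T) + A)/5 = -(T + 2*A)/5 = -2*A/5 - T/5)
M = -4754/679 (M = -7 + 1/((283 - 956) + (-⅖*12 - ⅕*6)) = -7 + 1/(-673 + (-24/5 - 6/5)) = -7 + 1/(-673 - 6) = -7 + 1/(-679) = -7 - 1/679 = -4754/679 ≈ -7.0015)
H(x) = 2733 + x² - 554*x
1/(H(M) + 1691776/(-499566)) = 1/((2733 + (-4754/679)² - 554*(-4754/679)) + 1691776/(-499566)) = 1/((2733 + 22600516/461041 + 2633716/679) + 1691776*(-1/499566)) = 1/(3070918733/461041 - 845888/249783) = 1/(766673304835531/115160204103) = 115160204103/766673304835531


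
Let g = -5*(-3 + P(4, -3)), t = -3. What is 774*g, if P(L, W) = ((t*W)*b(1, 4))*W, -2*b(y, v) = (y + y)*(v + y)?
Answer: -510840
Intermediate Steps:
b(y, v) = -y*(v + y) (b(y, v) = -(y + y)*(v + y)/2 = -2*y*(v + y)/2 = -y*(v + y))
P(L, W) = 15*W² (P(L, W) = ((-3*W)*(-1*1*(4 + 1)))*W = ((-3*W)*(-1*1*5))*W = (-3*W*(-5))*W = (15*W)*W = 15*W²)
g = -660 (g = -5*(-3 + 15*(-3)²) = -5*(-3 + 15*9) = -5*(-3 + 135) = -5*132 = -660)
774*g = 774*(-660) = -510840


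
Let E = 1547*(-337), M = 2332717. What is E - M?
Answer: -2854056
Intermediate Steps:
E = -521339
E - M = -521339 - 1*2332717 = -521339 - 2332717 = -2854056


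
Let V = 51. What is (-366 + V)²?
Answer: 99225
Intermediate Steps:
(-366 + V)² = (-366 + 51)² = (-315)² = 99225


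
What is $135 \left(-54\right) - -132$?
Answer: $-7158$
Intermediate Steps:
$135 \left(-54\right) - -132 = -7290 + 132 = -7158$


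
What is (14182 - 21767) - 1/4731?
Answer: -35884636/4731 ≈ -7585.0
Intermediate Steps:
(14182 - 21767) - 1/4731 = -7585 - 1*1/4731 = -7585 - 1/4731 = -35884636/4731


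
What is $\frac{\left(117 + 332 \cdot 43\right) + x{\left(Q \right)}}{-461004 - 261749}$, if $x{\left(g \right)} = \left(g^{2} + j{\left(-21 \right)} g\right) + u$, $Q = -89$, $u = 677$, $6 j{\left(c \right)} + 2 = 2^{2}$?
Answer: $- \frac{68884}{2168259} \approx -0.031769$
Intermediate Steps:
$j{\left(c \right)} = \frac{1}{3}$ ($j{\left(c \right)} = - \frac{1}{3} + \frac{2^{2}}{6} = - \frac{1}{3} + \frac{1}{6} \cdot 4 = - \frac{1}{3} + \frac{2}{3} = \frac{1}{3}$)
$x{\left(g \right)} = 677 + g^{2} + \frac{g}{3}$ ($x{\left(g \right)} = \left(g^{2} + \frac{g}{3}\right) + 677 = 677 + g^{2} + \frac{g}{3}$)
$\frac{\left(117 + 332 \cdot 43\right) + x{\left(Q \right)}}{-461004 - 261749} = \frac{\left(117 + 332 \cdot 43\right) + \left(677 + \left(-89\right)^{2} + \frac{1}{3} \left(-89\right)\right)}{-461004 - 261749} = \frac{\left(117 + 14276\right) + \left(677 + 7921 - \frac{89}{3}\right)}{-722753} = \left(14393 + \frac{25705}{3}\right) \left(- \frac{1}{722753}\right) = \frac{68884}{3} \left(- \frac{1}{722753}\right) = - \frac{68884}{2168259}$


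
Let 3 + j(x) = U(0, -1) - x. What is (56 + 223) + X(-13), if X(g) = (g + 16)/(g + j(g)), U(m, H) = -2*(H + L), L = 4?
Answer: 836/3 ≈ 278.67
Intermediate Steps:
U(m, H) = -8 - 2*H (U(m, H) = -2*(H + 4) = -2*(4 + H) = -8 - 2*H)
j(x) = -9 - x (j(x) = -3 + ((-8 - 2*(-1)) - x) = -3 + ((-8 + 2) - x) = -3 + (-6 - x) = -9 - x)
X(g) = -16/9 - g/9 (X(g) = (g + 16)/(g + (-9 - g)) = (16 + g)/(-9) = (16 + g)*(-⅑) = -16/9 - g/9)
(56 + 223) + X(-13) = (56 + 223) + (-16/9 - ⅑*(-13)) = 279 + (-16/9 + 13/9) = 279 - ⅓ = 836/3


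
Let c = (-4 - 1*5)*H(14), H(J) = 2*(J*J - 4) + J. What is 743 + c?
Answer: -2839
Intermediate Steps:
H(J) = -8 + J + 2*J**2 (H(J) = 2*(J**2 - 4) + J = 2*(-4 + J**2) + J = (-8 + 2*J**2) + J = -8 + J + 2*J**2)
c = -3582 (c = (-4 - 1*5)*(-8 + 14 + 2*14**2) = (-4 - 5)*(-8 + 14 + 2*196) = -9*(-8 + 14 + 392) = -9*398 = -3582)
743 + c = 743 - 3582 = -2839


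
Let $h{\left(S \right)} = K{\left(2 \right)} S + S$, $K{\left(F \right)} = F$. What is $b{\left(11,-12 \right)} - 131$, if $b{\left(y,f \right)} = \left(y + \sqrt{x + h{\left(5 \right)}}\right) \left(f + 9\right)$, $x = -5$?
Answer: $-164 - 3 \sqrt{10} \approx -173.49$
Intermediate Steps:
$h{\left(S \right)} = 3 S$ ($h{\left(S \right)} = 2 S + S = 3 S$)
$b{\left(y,f \right)} = \left(9 + f\right) \left(y + \sqrt{10}\right)$ ($b{\left(y,f \right)} = \left(y + \sqrt{-5 + 3 \cdot 5}\right) \left(f + 9\right) = \left(y + \sqrt{-5 + 15}\right) \left(9 + f\right) = \left(y + \sqrt{10}\right) \left(9 + f\right) = \left(9 + f\right) \left(y + \sqrt{10}\right)$)
$b{\left(11,-12 \right)} - 131 = \left(9 \cdot 11 + 9 \sqrt{10} - 132 - 12 \sqrt{10}\right) - 131 = \left(99 + 9 \sqrt{10} - 132 - 12 \sqrt{10}\right) - 131 = \left(-33 - 3 \sqrt{10}\right) - 131 = -164 - 3 \sqrt{10}$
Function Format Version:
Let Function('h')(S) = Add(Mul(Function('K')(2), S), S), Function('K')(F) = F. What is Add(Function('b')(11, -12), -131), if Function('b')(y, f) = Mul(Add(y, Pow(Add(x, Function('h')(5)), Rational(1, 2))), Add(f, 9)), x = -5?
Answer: Add(-164, Mul(-3, Pow(10, Rational(1, 2)))) ≈ -173.49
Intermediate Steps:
Function('h')(S) = Mul(3, S) (Function('h')(S) = Add(Mul(2, S), S) = Mul(3, S))
Function('b')(y, f) = Mul(Add(9, f), Add(y, Pow(10, Rational(1, 2)))) (Function('b')(y, f) = Mul(Add(y, Pow(Add(-5, Mul(3, 5)), Rational(1, 2))), Add(f, 9)) = Mul(Add(y, Pow(Add(-5, 15), Rational(1, 2))), Add(9, f)) = Mul(Add(y, Pow(10, Rational(1, 2))), Add(9, f)) = Mul(Add(9, f), Add(y, Pow(10, Rational(1, 2)))))
Add(Function('b')(11, -12), -131) = Add(Add(Mul(9, 11), Mul(9, Pow(10, Rational(1, 2))), Mul(-12, 11), Mul(-12, Pow(10, Rational(1, 2)))), -131) = Add(Add(99, Mul(9, Pow(10, Rational(1, 2))), -132, Mul(-12, Pow(10, Rational(1, 2)))), -131) = Add(Add(-33, Mul(-3, Pow(10, Rational(1, 2)))), -131) = Add(-164, Mul(-3, Pow(10, Rational(1, 2))))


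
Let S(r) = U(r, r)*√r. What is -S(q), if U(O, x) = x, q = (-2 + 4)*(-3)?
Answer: 6*I*√6 ≈ 14.697*I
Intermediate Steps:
q = -6 (q = 2*(-3) = -6)
S(r) = r^(3/2) (S(r) = r*√r = r^(3/2))
-S(q) = -(-6)^(3/2) = -(-6)*I*√6 = 6*I*√6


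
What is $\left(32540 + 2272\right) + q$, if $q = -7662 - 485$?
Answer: $26665$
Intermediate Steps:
$q = -8147$
$\left(32540 + 2272\right) + q = \left(32540 + 2272\right) - 8147 = 34812 - 8147 = 26665$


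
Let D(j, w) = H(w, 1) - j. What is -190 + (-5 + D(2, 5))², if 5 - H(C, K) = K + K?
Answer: -174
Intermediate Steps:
H(C, K) = 5 - 2*K (H(C, K) = 5 - (K + K) = 5 - 2*K)
D(j, w) = 3 - j (D(j, w) = (5 - 2*1) - j = (5 - 2) - j = 3 - j)
-190 + (-5 + D(2, 5))² = -190 + (-5 + (3 - 1*2))² = -190 + (-5 + (3 - 2))² = -190 + (-5 + 1)² = -190 + (-4)² = -190 + 16 = -174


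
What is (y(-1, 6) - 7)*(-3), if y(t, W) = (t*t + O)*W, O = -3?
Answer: 57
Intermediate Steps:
y(t, W) = W*(-3 + t²) (y(t, W) = (t*t - 3)*W = (t² - 3)*W = (-3 + t²)*W = W*(-3 + t²))
(y(-1, 6) - 7)*(-3) = (6*(-3 + (-1)²) - 7)*(-3) = (6*(-3 + 1) - 7)*(-3) = (6*(-2) - 7)*(-3) = (-12 - 7)*(-3) = -19*(-3) = 57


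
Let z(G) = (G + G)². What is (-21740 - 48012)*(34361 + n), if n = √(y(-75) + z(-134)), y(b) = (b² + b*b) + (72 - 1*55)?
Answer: -2396748472 - 69752*√83091 ≈ -2.4169e+9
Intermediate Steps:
y(b) = 17 + 2*b² (y(b) = (b² + b²) + (72 - 55) = 2*b² + 17 = 17 + 2*b²)
z(G) = 4*G² (z(G) = (2*G)² = 4*G²)
n = √83091 (n = √((17 + 2*(-75)²) + 4*(-134)²) = √((17 + 2*5625) + 4*17956) = √((17 + 11250) + 71824) = √(11267 + 71824) = √83091 ≈ 288.25)
(-21740 - 48012)*(34361 + n) = (-21740 - 48012)*(34361 + √83091) = -69752*(34361 + √83091) = -2396748472 - 69752*√83091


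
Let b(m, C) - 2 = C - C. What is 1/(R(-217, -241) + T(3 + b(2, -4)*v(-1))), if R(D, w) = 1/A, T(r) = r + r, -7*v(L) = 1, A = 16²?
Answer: 1792/9735 ≈ 0.18408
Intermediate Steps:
A = 256
v(L) = -⅐ (v(L) = -⅐*1 = -⅐)
b(m, C) = 2 (b(m, C) = 2 + (C - C) = 2 + 0 = 2)
T(r) = 2*r
R(D, w) = 1/256
1/(R(-217, -241) + T(3 + b(2, -4)*v(-1))) = 1/(1/256 + 2*(3 + 2*(-⅐))) = 1/(1/256 + 2*(3 - 2/7)) = 1/(1/256 + 2*(19/7)) = 1/(1/256 + 38/7) = 1/(9735/1792) = 1792/9735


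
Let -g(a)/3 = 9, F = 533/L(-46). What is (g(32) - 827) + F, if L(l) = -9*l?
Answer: -353023/414 ≈ -852.71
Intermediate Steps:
F = 533/414 (F = 533/((-9*(-46))) = 533/414 ≈ 1.2874)
g(a) = -27 (g(a) = -3*9 = -27)
(g(32) - 827) + F = (-27 - 827) + 533/414 = -854 + 533/414 = -353023/414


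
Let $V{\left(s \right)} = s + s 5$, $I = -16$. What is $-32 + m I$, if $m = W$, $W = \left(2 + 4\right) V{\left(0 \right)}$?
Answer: $-32$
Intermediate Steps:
$V{\left(s \right)} = 6 s$ ($V{\left(s \right)} = s + 5 s = 6 s$)
$W = 0$ ($W = \left(2 + 4\right) 6 \cdot 0 = 6 \cdot 0 = 0$)
$m = 0$
$-32 + m I = -32 + 0 \left(-16\right) = -32 + 0 = -32$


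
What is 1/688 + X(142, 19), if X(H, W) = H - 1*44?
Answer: 67425/688 ≈ 98.001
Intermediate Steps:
X(H, W) = -44 + H (X(H, W) = H - 44 = -44 + H)
1/688 + X(142, 19) = 1/688 + (-44 + 142) = 1/688 + 98 = 67425/688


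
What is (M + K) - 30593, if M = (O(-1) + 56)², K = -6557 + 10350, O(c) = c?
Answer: -23775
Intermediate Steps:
K = 3793
M = 3025 (M = (-1 + 56)² = 55² = 3025)
(M + K) - 30593 = (3025 + 3793) - 30593 = 6818 - 30593 = -23775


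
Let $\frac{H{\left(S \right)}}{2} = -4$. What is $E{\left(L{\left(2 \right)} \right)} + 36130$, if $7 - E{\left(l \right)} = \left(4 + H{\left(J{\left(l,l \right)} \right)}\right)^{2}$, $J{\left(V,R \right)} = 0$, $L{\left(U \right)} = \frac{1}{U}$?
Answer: $36121$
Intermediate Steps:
$H{\left(S \right)} = -8$ ($H{\left(S \right)} = 2 \left(-4\right) = -8$)
$E{\left(l \right)} = -9$ ($E{\left(l \right)} = 7 - \left(4 - 8\right)^{2} = 7 - \left(-4\right)^{2} = 7 - 16 = -9$)
$E{\left(L{\left(2 \right)} \right)} + 36130 = -9 + 36130 = 36121$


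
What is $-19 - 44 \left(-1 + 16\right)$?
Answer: $-679$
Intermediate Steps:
$-19 - 44 \left(-1 + 16\right) = -19 - 660 = -679$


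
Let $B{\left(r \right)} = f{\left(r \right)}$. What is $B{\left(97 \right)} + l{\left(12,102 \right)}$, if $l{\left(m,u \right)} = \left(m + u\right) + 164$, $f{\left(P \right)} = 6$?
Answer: $284$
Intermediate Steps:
$B{\left(r \right)} = 6$
$l{\left(m,u \right)} = 164 + m + u$
$B{\left(97 \right)} + l{\left(12,102 \right)} = 6 + \left(164 + 12 + 102\right) = 6 + 278 = 284$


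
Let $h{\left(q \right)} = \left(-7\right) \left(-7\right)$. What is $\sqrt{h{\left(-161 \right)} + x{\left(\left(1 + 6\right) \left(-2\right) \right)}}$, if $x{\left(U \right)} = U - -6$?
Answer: $\sqrt{41} \approx 6.4031$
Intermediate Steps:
$h{\left(q \right)} = 49$
$x{\left(U \right)} = 6 + U$ ($x{\left(U \right)} = U + 6 = 6 + U$)
$\sqrt{h{\left(-161 \right)} + x{\left(\left(1 + 6\right) \left(-2\right) \right)}} = \sqrt{49 + \left(6 + \left(1 + 6\right) \left(-2\right)\right)} = \sqrt{49 + \left(6 + 7 \left(-2\right)\right)} = \sqrt{49 + \left(6 - 14\right)} = \sqrt{49 - 8} = \sqrt{41}$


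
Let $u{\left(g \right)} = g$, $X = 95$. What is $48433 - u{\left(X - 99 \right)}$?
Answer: $48437$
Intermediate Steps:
$48433 - u{\left(X - 99 \right)} = 48433 - \left(95 - 99\right) = 48433 - -4 = 48433 + 4 = 48437$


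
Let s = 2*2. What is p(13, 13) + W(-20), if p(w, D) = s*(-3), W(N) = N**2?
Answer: 388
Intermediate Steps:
s = 4
p(w, D) = -12 (p(w, D) = 4*(-3) = -12)
p(13, 13) + W(-20) = -12 + (-20)**2 = -12 + 400 = 388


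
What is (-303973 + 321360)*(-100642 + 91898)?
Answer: -152031928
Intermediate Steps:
(-303973 + 321360)*(-100642 + 91898) = 17387*(-8744) = -152031928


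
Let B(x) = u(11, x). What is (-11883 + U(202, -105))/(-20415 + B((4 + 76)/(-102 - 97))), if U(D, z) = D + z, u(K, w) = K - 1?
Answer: 11786/20405 ≈ 0.57760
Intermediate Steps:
u(K, w) = -1 + K
B(x) = 10 (B(x) = -1 + 11 = 10)
(-11883 + U(202, -105))/(-20415 + B((4 + 76)/(-102 - 97))) = (-11883 + (202 - 105))/(-20415 + 10) = (-11883 + 97)/(-20405) = -11786*(-1/20405) = 11786/20405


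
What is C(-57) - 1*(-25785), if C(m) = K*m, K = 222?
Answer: 13131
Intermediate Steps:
C(m) = 222*m
C(-57) - 1*(-25785) = 222*(-57) - 1*(-25785) = -12654 + 25785 = 13131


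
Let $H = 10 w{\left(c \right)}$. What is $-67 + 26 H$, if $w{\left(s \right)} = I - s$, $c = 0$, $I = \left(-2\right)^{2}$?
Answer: $973$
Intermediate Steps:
$I = 4$
$w{\left(s \right)} = 4 - s$
$H = 40$ ($H = 10 \left(4 - 0\right) = 10 \left(4 + 0\right) = 10 \cdot 4 = 40$)
$-67 + 26 H = -67 + 26 \cdot 40 = -67 + 1040 = 973$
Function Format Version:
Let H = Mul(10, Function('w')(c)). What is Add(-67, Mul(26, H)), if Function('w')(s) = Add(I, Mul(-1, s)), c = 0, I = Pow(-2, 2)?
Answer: 973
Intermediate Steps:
I = 4
Function('w')(s) = Add(4, Mul(-1, s))
H = 40 (H = Mul(10, Add(4, Mul(-1, 0))) = Mul(10, Add(4, 0)) = Mul(10, 4) = 40)
Add(-67, Mul(26, H)) = Add(-67, Mul(26, 40)) = Add(-67, 1040) = 973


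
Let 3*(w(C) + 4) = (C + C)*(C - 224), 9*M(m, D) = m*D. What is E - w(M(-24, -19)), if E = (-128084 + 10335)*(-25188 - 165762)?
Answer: 607072790038/27 ≈ 2.2484e+10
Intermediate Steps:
M(m, D) = D*m/9 (M(m, D) = (m*D)/9 = (D*m)/9 = D*m/9)
E = 22484171550 (E = -117749*(-190950) = 22484171550)
w(C) = -4 + 2*C*(-224 + C)/3 (w(C) = -4 + ((C + C)*(C - 224))/3 = -4 + ((2*C)*(-224 + C))/3 = -4 + (2*C*(-224 + C))/3 = -4 + 2*C*(-224 + C)/3)
E - w(M(-24, -19)) = 22484171550 - (-4 - 448*(-19)*(-24)/27 + 2*((⅑)*(-19)*(-24))²/3) = 22484171550 - (-4 - 448/3*152/3 + 2*(152/3)²/3) = 22484171550 - (-4 - 68096/9 + (⅔)*(23104/9)) = 22484171550 - (-4 - 68096/9 + 46208/27) = 22484171550 - 1*(-158188/27) = 22484171550 + 158188/27 = 607072790038/27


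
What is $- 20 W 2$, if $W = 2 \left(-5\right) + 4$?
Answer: $240$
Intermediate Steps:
$W = -6$ ($W = -10 + 4 = -6$)
$- 20 W 2 = \left(-20\right) \left(-6\right) 2 = 120 \cdot 2 = 240$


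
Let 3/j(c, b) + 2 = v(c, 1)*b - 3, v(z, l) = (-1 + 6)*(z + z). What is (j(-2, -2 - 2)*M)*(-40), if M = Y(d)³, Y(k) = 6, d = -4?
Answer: -1728/5 ≈ -345.60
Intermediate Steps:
v(z, l) = 10*z (v(z, l) = 5*(2*z) = 10*z)
j(c, b) = 3/(-5 + 10*b*c) (j(c, b) = 3/(-2 + ((10*c)*b - 3)) = 3/(-2 + (10*b*c - 3)) = 3/(-2 + (-3 + 10*b*c)) = 3/(-5 + 10*b*c))
M = 216 (M = 6³ = 216)
(j(-2, -2 - 2)*M)*(-40) = ((3/(5*(-1 + 2*(-2 - 2)*(-2))))*216)*(-40) = ((3/(5*(-1 + 2*(-4)*(-2))))*216)*(-40) = ((3/(5*(-1 + 16)))*216)*(-40) = (((⅗)/15)*216)*(-40) = (((⅗)*(1/15))*216)*(-40) = ((1/25)*216)*(-40) = (216/25)*(-40) = -1728/5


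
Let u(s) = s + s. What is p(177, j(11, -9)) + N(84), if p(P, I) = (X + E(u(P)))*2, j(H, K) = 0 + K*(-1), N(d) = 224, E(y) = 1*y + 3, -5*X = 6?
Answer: 4678/5 ≈ 935.60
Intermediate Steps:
X = -6/5 (X = -⅕*6 = -6/5 ≈ -1.2000)
u(s) = 2*s
E(y) = 3 + y (E(y) = y + 3 = 3 + y)
j(H, K) = -K (j(H, K) = 0 - K = -K)
p(P, I) = 18/5 + 4*P (p(P, I) = (-6/5 + (3 + 2*P))*2 = (9/5 + 2*P)*2 = 18/5 + 4*P)
p(177, j(11, -9)) + N(84) = (18/5 + 4*177) + 224 = (18/5 + 708) + 224 = 3558/5 + 224 = 4678/5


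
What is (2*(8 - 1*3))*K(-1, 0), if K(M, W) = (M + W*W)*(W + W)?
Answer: 0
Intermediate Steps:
K(M, W) = 2*W*(M + W**2) (K(M, W) = (M + W**2)*(2*W) = 2*W*(M + W**2))
(2*(8 - 1*3))*K(-1, 0) = (2*(8 - 1*3))*(2*0*(-1 + 0**2)) = (2*(8 - 3))*(2*0*(-1 + 0)) = (2*5)*(2*0*(-1)) = 10*0 = 0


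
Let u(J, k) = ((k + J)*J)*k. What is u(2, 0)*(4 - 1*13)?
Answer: 0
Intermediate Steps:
u(J, k) = J*k*(J + k) (u(J, k) = ((J + k)*J)*k = (J*(J + k))*k = J*k*(J + k))
u(2, 0)*(4 - 1*13) = (2*0*(2 + 0))*(4 - 1*13) = (2*0*2)*(4 - 13) = 0*(-9) = 0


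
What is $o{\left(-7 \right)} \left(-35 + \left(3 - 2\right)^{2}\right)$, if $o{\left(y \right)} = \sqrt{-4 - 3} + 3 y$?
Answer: $714 - 34 i \sqrt{7} \approx 714.0 - 89.956 i$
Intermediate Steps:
$o{\left(y \right)} = 3 y + i \sqrt{7}$ ($o{\left(y \right)} = \sqrt{-7} + 3 y = i \sqrt{7} + 3 y = 3 y + i \sqrt{7}$)
$o{\left(-7 \right)} \left(-35 + \left(3 - 2\right)^{2}\right) = \left(3 \left(-7\right) + i \sqrt{7}\right) \left(-35 + \left(3 - 2\right)^{2}\right) = \left(-21 + i \sqrt{7}\right) \left(-35 + 1^{2}\right) = \left(-21 + i \sqrt{7}\right) \left(-35 + 1\right) = \left(-21 + i \sqrt{7}\right) \left(-34\right) = 714 - 34 i \sqrt{7}$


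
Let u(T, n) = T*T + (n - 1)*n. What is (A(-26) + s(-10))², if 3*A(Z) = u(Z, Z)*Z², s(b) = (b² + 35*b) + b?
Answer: 866291839504/9 ≈ 9.6255e+10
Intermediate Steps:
u(T, n) = T² + n*(-1 + n) (u(T, n) = T² + (-1 + n)*n = T² + n*(-1 + n))
s(b) = b² + 36*b
A(Z) = Z²*(-Z + 2*Z²)/3 (A(Z) = ((Z² + Z² - Z)*Z²)/3 = ((-Z + 2*Z²)*Z²)/3 = (Z²*(-Z + 2*Z²))/3 = Z²*(-Z + 2*Z²)/3)
(A(-26) + s(-10))² = ((⅓)*(-26)³*(-1 + 2*(-26)) - 10*(36 - 10))² = ((⅓)*(-17576)*(-1 - 52) - 10*26)² = ((⅓)*(-17576)*(-53) - 260)² = (931528/3 - 260)² = (930748/3)² = 866291839504/9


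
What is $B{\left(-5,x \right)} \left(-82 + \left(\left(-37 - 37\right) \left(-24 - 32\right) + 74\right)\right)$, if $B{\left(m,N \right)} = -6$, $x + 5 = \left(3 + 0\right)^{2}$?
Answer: $-24816$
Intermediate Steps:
$x = 4$ ($x = -5 + \left(3 + 0\right)^{2} = -5 + 3^{2} = -5 + 9 = 4$)
$B{\left(-5,x \right)} \left(-82 + \left(\left(-37 - 37\right) \left(-24 - 32\right) + 74\right)\right) = - 6 \left(-82 + \left(\left(-37 - 37\right) \left(-24 - 32\right) + 74\right)\right) = - 6 \left(-82 + \left(\left(-74\right) \left(-56\right) + 74\right)\right) = - 6 \left(-82 + \left(4144 + 74\right)\right) = - 6 \left(-82 + 4218\right) = \left(-6\right) 4136 = -24816$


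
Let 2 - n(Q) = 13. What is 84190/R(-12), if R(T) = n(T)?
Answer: -84190/11 ≈ -7653.6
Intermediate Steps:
n(Q) = -11 (n(Q) = 2 - 1*13 = 2 - 13 = -11)
R(T) = -11
84190/R(-12) = 84190/(-11) = 84190*(-1/11) = -84190/11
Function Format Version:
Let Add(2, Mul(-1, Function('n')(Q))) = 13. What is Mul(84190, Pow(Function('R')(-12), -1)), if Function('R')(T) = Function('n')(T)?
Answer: Rational(-84190, 11) ≈ -7653.6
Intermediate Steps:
Function('n')(Q) = -11 (Function('n')(Q) = Add(2, Mul(-1, 13)) = Add(2, -13) = -11)
Function('R')(T) = -11
Mul(84190, Pow(Function('R')(-12), -1)) = Mul(84190, Pow(-11, -1)) = Mul(84190, Rational(-1, 11)) = Rational(-84190, 11)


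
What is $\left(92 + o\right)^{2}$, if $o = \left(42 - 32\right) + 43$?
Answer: $21025$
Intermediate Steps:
$o = 53$ ($o = 10 + 43 = 53$)
$\left(92 + o\right)^{2} = \left(92 + 53\right)^{2} = 145^{2} = 21025$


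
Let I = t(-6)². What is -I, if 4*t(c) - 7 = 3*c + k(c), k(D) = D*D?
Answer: -625/16 ≈ -39.063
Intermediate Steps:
k(D) = D²
t(c) = 7/4 + c²/4 + 3*c/4 (t(c) = 7/4 + (3*c + c²)/4 = 7/4 + (c² + 3*c)/4 = 7/4 + (c²/4 + 3*c/4) = 7/4 + c²/4 + 3*c/4)
I = 625/16 (I = (7/4 + (¼)*(-6)² + (¾)*(-6))² = (7/4 + (¼)*36 - 9/2)² = (7/4 + 9 - 9/2)² = (25/4)² = 625/16 ≈ 39.063)
-I = -1*625/16 = -625/16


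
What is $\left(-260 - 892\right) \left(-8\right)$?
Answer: $9216$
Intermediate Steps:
$\left(-260 - 892\right) \left(-8\right) = \left(-1152\right) \left(-8\right) = 9216$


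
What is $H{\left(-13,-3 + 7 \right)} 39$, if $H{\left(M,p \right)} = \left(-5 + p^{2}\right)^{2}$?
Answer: $4719$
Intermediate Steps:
$H{\left(-13,-3 + 7 \right)} 39 = \left(-5 + \left(-3 + 7\right)^{2}\right)^{2} \cdot 39 = \left(-5 + 4^{2}\right)^{2} \cdot 39 = \left(-5 + 16\right)^{2} \cdot 39 = 11^{2} \cdot 39 = 121 \cdot 39 = 4719$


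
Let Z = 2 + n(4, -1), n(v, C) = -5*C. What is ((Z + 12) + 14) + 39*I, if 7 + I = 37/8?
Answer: -477/8 ≈ -59.625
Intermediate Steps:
I = -19/8 (I = -7 + 37/8 = -19/8 ≈ -2.3750)
Z = 7 (Z = 2 - 5*(-1) = 2 + 5 = 7)
((Z + 12) + 14) + 39*I = ((7 + 12) + 14) + 39*(-19/8) = (19 + 14) - 741/8 = 33 - 741/8 = -477/8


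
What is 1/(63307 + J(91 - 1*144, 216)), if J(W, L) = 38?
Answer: 1/63345 ≈ 1.5787e-5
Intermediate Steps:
1/(63307 + J(91 - 1*144, 216)) = 1/(63307 + 38) = 1/63345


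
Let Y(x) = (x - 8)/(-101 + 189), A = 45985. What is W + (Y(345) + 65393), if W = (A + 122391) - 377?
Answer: 20538833/88 ≈ 2.3340e+5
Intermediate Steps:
Y(x) = -1/11 + x/88 (Y(x) = (-8 + x)/88 = (-8 + x)*(1/88) = -1/11 + x/88)
W = 167999 (W = (45985 + 122391) - 377 = 168376 - 377 = 167999)
W + (Y(345) + 65393) = 167999 + ((-1/11 + (1/88)*345) + 65393) = 167999 + ((-1/11 + 345/88) + 65393) = 167999 + (337/88 + 65393) = 167999 + 5754921/88 = 20538833/88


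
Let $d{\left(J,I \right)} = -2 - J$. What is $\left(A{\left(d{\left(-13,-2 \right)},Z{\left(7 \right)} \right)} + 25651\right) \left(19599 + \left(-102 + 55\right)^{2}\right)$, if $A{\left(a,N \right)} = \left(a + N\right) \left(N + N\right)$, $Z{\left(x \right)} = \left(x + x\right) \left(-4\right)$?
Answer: $669309328$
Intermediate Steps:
$Z{\left(x \right)} = - 8 x$ ($Z{\left(x \right)} = 2 x \left(-4\right) = - 8 x$)
$A{\left(a,N \right)} = 2 N \left(N + a\right)$ ($A{\left(a,N \right)} = \left(N + a\right) 2 N = 2 N \left(N + a\right)$)
$\left(A{\left(d{\left(-13,-2 \right)},Z{\left(7 \right)} \right)} + 25651\right) \left(19599 + \left(-102 + 55\right)^{2}\right) = \left(2 \left(\left(-8\right) 7\right) \left(\left(-8\right) 7 - -11\right) + 25651\right) \left(19599 + \left(-102 + 55\right)^{2}\right) = \left(2 \left(-56\right) \left(-56 + \left(-2 + 13\right)\right) + 25651\right) \left(19599 + \left(-47\right)^{2}\right) = \left(2 \left(-56\right) \left(-56 + 11\right) + 25651\right) \left(19599 + 2209\right) = \left(2 \left(-56\right) \left(-45\right) + 25651\right) 21808 = \left(5040 + 25651\right) 21808 = 30691 \cdot 21808 = 669309328$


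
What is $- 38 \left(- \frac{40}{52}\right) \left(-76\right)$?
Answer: $- \frac{28880}{13} \approx -2221.5$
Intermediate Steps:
$- 38 \left(- \frac{40}{52}\right) \left(-76\right) = - 38 \left(\left(-40\right) \frac{1}{52}\right) \left(-76\right) = \left(-38\right) \left(- \frac{10}{13}\right) \left(-76\right) = \frac{380}{13} \left(-76\right) = - \frac{28880}{13}$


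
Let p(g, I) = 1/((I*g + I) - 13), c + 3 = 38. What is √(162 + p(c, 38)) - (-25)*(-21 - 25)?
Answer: -1150 + √297437405/1355 ≈ -1137.3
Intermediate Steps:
c = 35 (c = -3 + 38 = 35)
p(g, I) = 1/(-13 + I + I*g) (p(g, I) = 1/((I + I*g) - 13) = 1/(-13 + I + I*g))
√(162 + p(c, 38)) - (-25)*(-21 - 25) = √(162 + 1/(-13 + 38 + 38*35)) - (-25)*(-21 - 25) = √(162 + 1/(-13 + 38 + 1330)) - (-25)*(-46) = √(162 + 1/1355) - 1*1150 = √(162 + 1/1355) - 1150 = √(219511/1355) - 1150 = √297437405/1355 - 1150 = -1150 + √297437405/1355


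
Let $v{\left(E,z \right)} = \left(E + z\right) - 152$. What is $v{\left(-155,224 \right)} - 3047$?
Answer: $-3130$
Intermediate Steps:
$v{\left(E,z \right)} = -152 + E + z$
$v{\left(-155,224 \right)} - 3047 = \left(-152 - 155 + 224\right) - 3047 = -83 - 3047 = -3130$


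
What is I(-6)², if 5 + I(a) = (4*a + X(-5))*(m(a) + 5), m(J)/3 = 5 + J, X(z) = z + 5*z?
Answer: 12769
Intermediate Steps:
X(z) = 6*z
m(J) = 15 + 3*J (m(J) = 3*(5 + J) = 15 + 3*J)
I(a) = -5 + (-30 + 4*a)*(20 + 3*a) (I(a) = -5 + (4*a + 6*(-5))*((15 + 3*a) + 5) = -5 + (4*a - 30)*(20 + 3*a) = -5 + (-30 + 4*a)*(20 + 3*a))
I(-6)² = (-605 - 10*(-6) + 12*(-6)²)² = (-605 + 60 + 12*36)² = (-605 + 60 + 432)² = (-113)² = 12769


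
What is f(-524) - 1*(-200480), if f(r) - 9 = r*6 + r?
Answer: 196821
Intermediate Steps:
f(r) = 9 + 7*r (f(r) = 9 + (r*6 + r) = 9 + (6*r + r) = 9 + 7*r)
f(-524) - 1*(-200480) = (9 + 7*(-524)) - 1*(-200480) = (9 - 3668) + 200480 = -3659 + 200480 = 196821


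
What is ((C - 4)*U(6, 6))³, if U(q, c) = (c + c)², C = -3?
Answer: -1024192512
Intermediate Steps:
U(q, c) = 4*c² (U(q, c) = (2*c)² = 4*c²)
((C - 4)*U(6, 6))³ = ((-3 - 4)*(4*6²))³ = (-28*36)³ = (-7*144)³ = (-1008)³ = -1024192512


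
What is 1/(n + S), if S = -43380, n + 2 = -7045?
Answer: -1/50427 ≈ -1.9831e-5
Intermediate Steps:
n = -7047 (n = -2 - 7045 = -7047)
1/(n + S) = 1/(-7047 - 43380) = 1/(-50427) = -1/50427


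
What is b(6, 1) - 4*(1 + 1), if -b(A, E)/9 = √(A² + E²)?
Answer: -8 - 9*√37 ≈ -62.745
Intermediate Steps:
b(A, E) = -9*√(A² + E²)
b(6, 1) - 4*(1 + 1) = -9*√(6² + 1²) - 4*(1 + 1) = -9*√(36 + 1) - 4*2 = -9*√37 - 2*4 = -9*√37 - 8 = -8 - 9*√37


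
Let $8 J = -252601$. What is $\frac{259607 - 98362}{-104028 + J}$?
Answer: $- \frac{36856}{30995} \approx -1.1891$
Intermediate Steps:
$J = - \frac{252601}{8}$ ($J = \frac{1}{8} \left(-252601\right) = - \frac{252601}{8} \approx -31575.0$)
$\frac{259607 - 98362}{-104028 + J} = \frac{259607 - 98362}{-104028 - \frac{252601}{8}} = \frac{161245}{- \frac{1084825}{8}} = 161245 \left(- \frac{8}{1084825}\right) = - \frac{36856}{30995}$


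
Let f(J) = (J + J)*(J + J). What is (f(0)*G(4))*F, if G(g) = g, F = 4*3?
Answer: 0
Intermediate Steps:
f(J) = 4*J² (f(J) = (2*J)*(2*J) = 4*J²)
F = 12
(f(0)*G(4))*F = ((4*0²)*4)*12 = ((4*0)*4)*12 = (0*4)*12 = 0*12 = 0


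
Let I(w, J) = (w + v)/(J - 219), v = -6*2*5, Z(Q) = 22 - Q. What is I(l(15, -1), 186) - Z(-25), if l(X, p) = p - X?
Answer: -1475/33 ≈ -44.697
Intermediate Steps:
v = -60 (v = -12*5 = -60)
I(w, J) = (-60 + w)/(-219 + J) (I(w, J) = (w - 60)/(J - 219) = (-60 + w)/(-219 + J))
I(l(15, -1), 186) - Z(-25) = (-60 + (-1 - 1*15))/(-219 + 186) - (22 - 1*(-25)) = (-60 + (-1 - 15))/(-33) - (22 + 25) = -(-60 - 16)/33 - 1*47 = -1/33*(-76) - 47 = 76/33 - 47 = -1475/33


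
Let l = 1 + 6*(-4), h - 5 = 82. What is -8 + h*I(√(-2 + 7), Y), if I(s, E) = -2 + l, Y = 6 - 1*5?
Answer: -2183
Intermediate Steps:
Y = 1 (Y = 6 - 5 = 1)
h = 87 (h = 5 + 82 = 87)
l = -23 (l = 1 - 24 = -23)
I(s, E) = -25 (I(s, E) = -2 - 23 = -25)
-8 + h*I(√(-2 + 7), Y) = -8 + 87*(-25) = -8 - 2175 = -2183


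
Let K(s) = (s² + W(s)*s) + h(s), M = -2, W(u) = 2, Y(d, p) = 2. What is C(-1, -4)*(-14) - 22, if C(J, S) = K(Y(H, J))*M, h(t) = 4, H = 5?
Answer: 314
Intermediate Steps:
K(s) = 4 + s² + 2*s (K(s) = (s² + 2*s) + 4 = 4 + s² + 2*s)
C(J, S) = -24 (C(J, S) = (4 + 2² + 2*2)*(-2) = (4 + 4 + 4)*(-2) = 12*(-2) = -24)
C(-1, -4)*(-14) - 22 = -24*(-14) - 22 = 336 - 22 = 314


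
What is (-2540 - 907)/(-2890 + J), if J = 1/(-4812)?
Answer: 16586964/13906681 ≈ 1.1927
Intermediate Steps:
J = -1/4812 ≈ -0.00020781
(-2540 - 907)/(-2890 + J) = (-2540 - 907)/(-2890 - 1/4812) = -3447/(-13906681/4812) = -3447*(-4812/13906681) = 16586964/13906681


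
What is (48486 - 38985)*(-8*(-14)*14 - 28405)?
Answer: -254978337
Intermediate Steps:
(48486 - 38985)*(-8*(-14)*14 - 28405) = 9501*(112*14 - 28405) = 9501*(1568 - 28405) = 9501*(-26837) = -254978337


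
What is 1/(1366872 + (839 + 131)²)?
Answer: 1/2307772 ≈ 4.3332e-7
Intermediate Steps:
1/(1366872 + (839 + 131)²) = 1/(1366872 + 970²) = 1/(1366872 + 940900) = 1/2307772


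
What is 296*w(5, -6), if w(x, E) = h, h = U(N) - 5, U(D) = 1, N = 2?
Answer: -1184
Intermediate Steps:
h = -4 (h = 1 - 5 = -4)
w(x, E) = -4
296*w(5, -6) = 296*(-4) = -1184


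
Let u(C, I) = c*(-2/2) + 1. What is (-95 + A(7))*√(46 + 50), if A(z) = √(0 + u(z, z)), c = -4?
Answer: 4*√6*(-95 + √5) ≈ -908.90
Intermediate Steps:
u(C, I) = 5 (u(C, I) = -(-8)/2 + 1 = -4*(-1) + 1 = 4 + 1 = 5)
A(z) = √5 (A(z) = √(0 + 5) = √5)
(-95 + A(7))*√(46 + 50) = (-95 + √5)*√(46 + 50) = (-95 + √5)*√96 = (-95 + √5)*(4*√6) = 4*√6*(-95 + √5)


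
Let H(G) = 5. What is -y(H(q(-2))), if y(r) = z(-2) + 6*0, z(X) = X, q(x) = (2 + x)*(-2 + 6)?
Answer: 2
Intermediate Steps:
q(x) = 8 + 4*x (q(x) = (2 + x)*4 = 8 + 4*x)
y(r) = -2 (y(r) = -2 + 6*0 = -2 + 0 = -2)
-y(H(q(-2))) = -1*(-2) = 2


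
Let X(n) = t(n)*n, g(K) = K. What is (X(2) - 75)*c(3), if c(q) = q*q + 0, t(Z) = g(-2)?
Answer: -711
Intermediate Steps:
t(Z) = -2
c(q) = q² (c(q) = q² + 0 = q²)
X(n) = -2*n
(X(2) - 75)*c(3) = (-2*2 - 75)*3² = (-4 - 75)*9 = -79*9 = -711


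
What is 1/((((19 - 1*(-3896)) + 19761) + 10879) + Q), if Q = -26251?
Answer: 1/8304 ≈ 0.00012042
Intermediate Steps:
1/((((19 - 1*(-3896)) + 19761) + 10879) + Q) = 1/((((19 - 1*(-3896)) + 19761) + 10879) - 26251) = 1/((((19 + 3896) + 19761) + 10879) - 26251) = 1/(((3915 + 19761) + 10879) - 26251) = 1/((23676 + 10879) - 26251) = 1/(34555 - 26251) = 1/8304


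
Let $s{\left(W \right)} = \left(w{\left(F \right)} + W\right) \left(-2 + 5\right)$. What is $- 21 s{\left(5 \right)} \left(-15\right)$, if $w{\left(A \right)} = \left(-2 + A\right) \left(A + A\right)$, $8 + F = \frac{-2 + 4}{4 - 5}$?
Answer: $231525$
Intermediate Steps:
$F = -10$ ($F = -8 + \frac{-2 + 4}{4 - 5} = -8 + \frac{2}{-1} = -8 + 2 \left(-1\right) = -8 - 2 = -10$)
$w{\left(A \right)} = 2 A \left(-2 + A\right)$ ($w{\left(A \right)} = \left(-2 + A\right) 2 A = 2 A \left(-2 + A\right)$)
$s{\left(W \right)} = 720 + 3 W$ ($s{\left(W \right)} = \left(2 \left(-10\right) \left(-2 - 10\right) + W\right) \left(-2 + 5\right) = \left(2 \left(-10\right) \left(-12\right) + W\right) 3 = \left(240 + W\right) 3 = 720 + 3 W$)
$- 21 s{\left(5 \right)} \left(-15\right) = - 21 \left(720 + 3 \cdot 5\right) \left(-15\right) = - 21 \left(720 + 15\right) \left(-15\right) = \left(-21\right) 735 \left(-15\right) = \left(-15435\right) \left(-15\right) = 231525$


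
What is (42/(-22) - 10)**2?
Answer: 17161/121 ≈ 141.83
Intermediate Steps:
(42/(-22) - 10)**2 = (42*(-1/22) - 10)**2 = (-21/11 - 10)**2 = (-131/11)**2 = 17161/121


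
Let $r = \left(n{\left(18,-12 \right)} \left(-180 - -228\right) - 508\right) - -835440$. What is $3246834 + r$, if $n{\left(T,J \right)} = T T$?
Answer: $4097318$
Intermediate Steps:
$n{\left(T,J \right)} = T^{2}$
$r = 850484$ ($r = \left(18^{2} \left(-180 - -228\right) - 508\right) - -835440 = \left(324 \left(-180 + 228\right) - 508\right) + 835440 = \left(324 \cdot 48 - 508\right) + 835440 = \left(15552 - 508\right) + 835440 = 15044 + 835440 = 850484$)
$3246834 + r = 3246834 + 850484 = 4097318$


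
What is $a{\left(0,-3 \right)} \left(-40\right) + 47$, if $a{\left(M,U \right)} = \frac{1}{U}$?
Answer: $\frac{181}{3} \approx 60.333$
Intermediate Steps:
$a{\left(0,-3 \right)} \left(-40\right) + 47 = \frac{1}{-3} \left(-40\right) + 47 = \left(- \frac{1}{3}\right) \left(-40\right) + 47 = \frac{40}{3} + 47 = \frac{181}{3}$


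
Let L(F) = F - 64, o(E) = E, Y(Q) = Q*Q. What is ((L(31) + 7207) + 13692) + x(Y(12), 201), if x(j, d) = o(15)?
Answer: 20881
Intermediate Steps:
Y(Q) = Q²
x(j, d) = 15
L(F) = -64 + F
((L(31) + 7207) + 13692) + x(Y(12), 201) = (((-64 + 31) + 7207) + 13692) + 15 = ((-33 + 7207) + 13692) + 15 = (7174 + 13692) + 15 = 20866 + 15 = 20881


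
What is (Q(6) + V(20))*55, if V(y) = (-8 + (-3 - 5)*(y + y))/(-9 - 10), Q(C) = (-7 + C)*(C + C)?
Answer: 5500/19 ≈ 289.47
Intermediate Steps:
Q(C) = 2*C*(-7 + C) (Q(C) = (-7 + C)*(2*C) = 2*C*(-7 + C))
V(y) = 8/19 + 16*y/19 (V(y) = (-8 - 16*y)/(-19) = (-8 - 16*y)*(-1/19) = 8/19 + 16*y/19)
(Q(6) + V(20))*55 = (2*6*(-7 + 6) + (8/19 + (16/19)*20))*55 = (2*6*(-1) + (8/19 + 320/19))*55 = (-12 + 328/19)*55 = (100/19)*55 = 5500/19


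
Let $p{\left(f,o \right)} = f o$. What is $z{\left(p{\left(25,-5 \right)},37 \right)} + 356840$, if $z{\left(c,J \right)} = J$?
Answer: $356877$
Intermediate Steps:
$z{\left(p{\left(25,-5 \right)},37 \right)} + 356840 = 37 + 356840 = 356877$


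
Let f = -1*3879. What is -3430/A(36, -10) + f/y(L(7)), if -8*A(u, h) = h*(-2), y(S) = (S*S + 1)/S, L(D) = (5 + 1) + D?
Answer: 182813/170 ≈ 1075.4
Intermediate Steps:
f = -3879
L(D) = 6 + D
y(S) = (1 + S²)/S (y(S) = (S² + 1)/S = (1 + S²)/S)
A(u, h) = h/4 (A(u, h) = -h*(-2)/8 = -(-1)*h/4 = h/4)
-3430/A(36, -10) + f/y(L(7)) = -3430/((¼)*(-10)) - 3879/((6 + 7) + 1/(6 + 7)) = -3430/(-5/2) - 3879/(13 + 1/13) = -3430*(-⅖) - 3879/(13 + 1/13) = 1372 - 3879/170/13 = 1372 - 3879*13/170 = 1372 - 50427/170 = 182813/170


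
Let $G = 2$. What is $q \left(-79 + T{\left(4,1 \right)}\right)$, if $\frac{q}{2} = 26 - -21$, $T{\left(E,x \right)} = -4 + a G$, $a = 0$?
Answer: $-7802$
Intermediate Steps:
$T{\left(E,x \right)} = -4$ ($T{\left(E,x \right)} = -4 + 0 \cdot 2 = -4 + 0 = -4$)
$q = 94$ ($q = 2 \left(26 - -21\right) = 2 \left(26 + 21\right) = 2 \cdot 47 = 94$)
$q \left(-79 + T{\left(4,1 \right)}\right) = 94 \left(-79 - 4\right) = 94 \left(-83\right) = -7802$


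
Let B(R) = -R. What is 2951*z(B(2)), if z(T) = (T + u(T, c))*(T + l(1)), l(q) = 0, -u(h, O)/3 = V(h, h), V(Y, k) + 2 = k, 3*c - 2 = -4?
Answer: -59020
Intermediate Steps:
c = -⅔ (c = ⅔ + (⅓)*(-4) = ⅔ - 4/3 = -⅔ ≈ -0.66667)
V(Y, k) = -2 + k
u(h, O) = 6 - 3*h (u(h, O) = -3*(-2 + h) = 6 - 3*h)
z(T) = T*(6 - 2*T) (z(T) = (T + (6 - 3*T))*(T + 0) = (6 - 2*T)*T = T*(6 - 2*T))
2951*z(B(2)) = 2951*(2*(-1*2)*(3 - (-1)*2)) = 2951*(2*(-2)*(3 - 1*(-2))) = 2951*(2*(-2)*(3 + 2)) = 2951*(2*(-2)*5) = 2951*(-20) = -59020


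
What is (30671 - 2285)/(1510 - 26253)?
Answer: -28386/24743 ≈ -1.1472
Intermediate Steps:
(30671 - 2285)/(1510 - 26253) = 28386/(-24743) = 28386*(-1/24743) = -28386/24743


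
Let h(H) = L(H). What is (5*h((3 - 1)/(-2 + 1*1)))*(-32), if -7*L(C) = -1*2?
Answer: -320/7 ≈ -45.714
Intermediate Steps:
L(C) = 2/7 (L(C) = -(-1)*2/7 = -⅐*(-2) = 2/7)
h(H) = 2/7
(5*h((3 - 1)/(-2 + 1*1)))*(-32) = (5*(2/7))*(-32) = (10/7)*(-32) = -320/7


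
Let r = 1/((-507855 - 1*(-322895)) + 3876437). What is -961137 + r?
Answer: -3548015129348/3691477 ≈ -9.6114e+5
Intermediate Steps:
r = 1/3691477 (r = 1/((-507855 + 322895) + 3876437) = 1/(-184960 + 3876437) = 1/3691477 ≈ 2.7089e-7)
-961137 + r = -961137 + 1/3691477 = -3548015129348/3691477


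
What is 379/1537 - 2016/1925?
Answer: -338431/422675 ≈ -0.80069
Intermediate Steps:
379/1537 - 2016/1925 = 379*(1/1537) - 2016*1/1925 = 379/1537 - 288/275 = -338431/422675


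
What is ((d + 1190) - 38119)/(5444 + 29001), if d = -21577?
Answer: -58506/34445 ≈ -1.6985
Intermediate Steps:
((d + 1190) - 38119)/(5444 + 29001) = ((-21577 + 1190) - 38119)/(5444 + 29001) = (-20387 - 38119)/34445 = -58506*1/34445 = -58506/34445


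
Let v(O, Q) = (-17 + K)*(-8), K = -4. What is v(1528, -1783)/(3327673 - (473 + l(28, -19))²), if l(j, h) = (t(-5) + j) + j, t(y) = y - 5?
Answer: 21/382289 ≈ 5.4932e-5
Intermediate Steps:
t(y) = -5 + y
l(j, h) = -10 + 2*j (l(j, h) = ((-5 - 5) + j) + j = (-10 + j) + j = -10 + 2*j)
v(O, Q) = 168 (v(O, Q) = (-17 - 4)*(-8) = -21*(-8) = 168)
v(1528, -1783)/(3327673 - (473 + l(28, -19))²) = 168/(3327673 - (473 + (-10 + 2*28))²) = 168/(3327673 - (473 + (-10 + 56))²) = 168/(3327673 - (473 + 46)²) = 168/(3327673 - 1*519²) = 168/(3327673 - 1*269361) = 168/(3327673 - 269361) = 168/3058312 = 168*(1/3058312) = 21/382289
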